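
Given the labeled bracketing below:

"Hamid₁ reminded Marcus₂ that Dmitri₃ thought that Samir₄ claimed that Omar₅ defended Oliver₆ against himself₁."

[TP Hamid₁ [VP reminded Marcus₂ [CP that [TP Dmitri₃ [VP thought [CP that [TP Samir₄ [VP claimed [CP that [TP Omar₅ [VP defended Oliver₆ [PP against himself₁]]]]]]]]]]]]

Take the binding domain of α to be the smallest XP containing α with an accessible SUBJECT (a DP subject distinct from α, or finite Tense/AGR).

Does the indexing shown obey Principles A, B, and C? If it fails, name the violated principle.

Principle A

The two coindexed NPs are *Hamid₁* and *himself₁*.
*himself₁* is an anaphor. Principle A requires it to be bound within its binding domain — the embedded TP, whose subject is Omar₅.
Within that domain it is c-commanded by *Omar₅*, *Oliver₆*, none of which share its index.
*Hamid₁* does c-command the anaphor, but from outside its binding domain.
The anaphor is unbound in its domain → Principle A violation.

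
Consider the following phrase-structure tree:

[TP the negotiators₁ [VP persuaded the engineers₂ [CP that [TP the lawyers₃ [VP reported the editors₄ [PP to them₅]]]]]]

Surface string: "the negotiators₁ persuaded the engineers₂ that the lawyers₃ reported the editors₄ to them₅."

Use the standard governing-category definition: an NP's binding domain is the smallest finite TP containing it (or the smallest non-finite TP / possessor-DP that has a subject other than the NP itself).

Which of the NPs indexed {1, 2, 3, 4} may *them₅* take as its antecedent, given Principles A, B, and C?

*them* is a pronoun, so Principle B applies: it must be free in its binding domain.
Binding domain of *them₅*: the embedded TP, whose subject is the lawyers₃.
*the negotiators₁* c-commands the pronoun but from outside its binding domain, and is not c-commanded by it → coindexation permitted.
*the engineers₂* c-commands the pronoun but from outside its binding domain, and is not c-commanded by it → coindexation permitted.
*the lawyers₃* c-commands the pronoun within its binding domain → coindexation would violate Principle B.
*the editors₄* c-commands the pronoun within its binding domain → coindexation would violate Principle B.

{1, 2}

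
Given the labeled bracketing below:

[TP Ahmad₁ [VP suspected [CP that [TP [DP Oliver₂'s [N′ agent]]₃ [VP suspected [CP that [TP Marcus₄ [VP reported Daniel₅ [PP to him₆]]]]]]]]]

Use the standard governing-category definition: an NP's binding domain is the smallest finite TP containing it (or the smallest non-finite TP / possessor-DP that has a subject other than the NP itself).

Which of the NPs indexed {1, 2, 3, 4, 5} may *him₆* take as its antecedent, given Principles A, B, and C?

{1, 2, 3}

*him* is a pronoun, so Principle B applies: it must be free in its binding domain.
Binding domain of *him₆*: the embedded TP, whose subject is Marcus₄.
*Ahmad₁* c-commands the pronoun but from outside its binding domain, and is not c-commanded by it → coindexation permitted.
*Oliver₂* and the pronoun do not c-command one another → neither Principle B nor Principle C is at stake; coindexation permitted.
*[Oliver₂'s agent]₃* c-commands the pronoun but from outside its binding domain, and is not c-commanded by it → coindexation permitted.
*Marcus₄* c-commands the pronoun within its binding domain → coindexation would violate Principle B.
*Daniel₅* c-commands the pronoun within its binding domain → coindexation would violate Principle B.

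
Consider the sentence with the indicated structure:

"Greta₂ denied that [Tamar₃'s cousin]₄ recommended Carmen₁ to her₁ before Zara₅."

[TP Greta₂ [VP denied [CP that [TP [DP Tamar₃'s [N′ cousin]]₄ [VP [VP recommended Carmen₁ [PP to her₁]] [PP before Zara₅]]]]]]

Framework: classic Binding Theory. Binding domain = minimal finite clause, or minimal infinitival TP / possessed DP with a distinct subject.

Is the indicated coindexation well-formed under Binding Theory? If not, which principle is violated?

The two coindexed NPs are *Carmen₁* and *her₁*.
*her₁* is a pronoun. Its binding domain is the embedded TP, whose subject is [Tamar₃'s cousin]₄.
*Carmen₁* c-commands it within that domain and carries the same index.
The pronoun is locally bound → Principle B violation.

Principle B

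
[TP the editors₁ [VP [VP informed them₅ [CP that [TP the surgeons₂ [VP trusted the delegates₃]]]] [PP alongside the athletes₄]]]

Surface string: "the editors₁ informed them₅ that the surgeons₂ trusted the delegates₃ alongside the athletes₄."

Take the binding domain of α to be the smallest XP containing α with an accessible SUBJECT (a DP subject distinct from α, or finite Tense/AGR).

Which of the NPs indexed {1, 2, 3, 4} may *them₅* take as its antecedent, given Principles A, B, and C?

*them* is a pronoun, so Principle B applies: it must be free in its binding domain.
Binding domain of *them₅*: the matrix TP, whose subject is the editors₁.
*the editors₁* c-commands the pronoun within its binding domain → coindexation would violate Principle B.
*the surgeons₂*: the pronoun c-commands this R-expression → coindexation would violate Principle C on *the surgeons₂*.
*the delegates₃*: the pronoun c-commands this R-expression → coindexation would violate Principle C on *the delegates₃*.
*the athletes₄* and the pronoun do not c-command one another → neither Principle B nor Principle C is at stake; coindexation permitted.

{4}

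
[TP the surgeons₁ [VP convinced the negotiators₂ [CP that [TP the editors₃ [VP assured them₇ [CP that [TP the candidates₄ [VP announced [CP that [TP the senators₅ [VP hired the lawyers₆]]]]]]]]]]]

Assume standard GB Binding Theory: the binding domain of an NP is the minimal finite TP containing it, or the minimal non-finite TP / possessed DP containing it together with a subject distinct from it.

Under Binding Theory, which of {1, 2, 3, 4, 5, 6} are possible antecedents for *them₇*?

{1, 2}

*them* is a pronoun, so Principle B applies: it must be free in its binding domain.
Binding domain of *them₇*: the embedded TP, whose subject is the editors₃.
*the surgeons₁* c-commands the pronoun but from outside its binding domain, and is not c-commanded by it → coindexation permitted.
*the negotiators₂* c-commands the pronoun but from outside its binding domain, and is not c-commanded by it → coindexation permitted.
*the editors₃* c-commands the pronoun within its binding domain → coindexation would violate Principle B.
*the candidates₄*: the pronoun c-commands this R-expression → coindexation would violate Principle C on *the candidates₄*.
*the senators₅*: the pronoun c-commands this R-expression → coindexation would violate Principle C on *the senators₅*.
*the lawyers₆*: the pronoun c-commands this R-expression → coindexation would violate Principle C on *the lawyers₆*.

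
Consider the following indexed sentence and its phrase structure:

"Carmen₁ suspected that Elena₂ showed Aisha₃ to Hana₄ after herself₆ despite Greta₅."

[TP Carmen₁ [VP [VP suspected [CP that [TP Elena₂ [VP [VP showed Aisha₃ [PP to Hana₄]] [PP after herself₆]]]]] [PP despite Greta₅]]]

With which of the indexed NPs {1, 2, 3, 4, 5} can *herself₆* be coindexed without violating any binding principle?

*herself* is an anaphor, so Principle A applies: it must be bound in its binding domain.
Binding domain of *herself₆*: the embedded TP, whose subject is Elena₂.
*Carmen₁* c-commands the anaphor but is outside its binding domain → cannot satisfy Principle A.
*Elena₂* c-commands the anaphor within its binding domain → licit binder.
*Aisha₃* does not c-command the anaphor → cannot bind it.
*Hana₄* does not c-command the anaphor → cannot bind it.
*Greta₅* does not c-command the anaphor → cannot bind it.

{2}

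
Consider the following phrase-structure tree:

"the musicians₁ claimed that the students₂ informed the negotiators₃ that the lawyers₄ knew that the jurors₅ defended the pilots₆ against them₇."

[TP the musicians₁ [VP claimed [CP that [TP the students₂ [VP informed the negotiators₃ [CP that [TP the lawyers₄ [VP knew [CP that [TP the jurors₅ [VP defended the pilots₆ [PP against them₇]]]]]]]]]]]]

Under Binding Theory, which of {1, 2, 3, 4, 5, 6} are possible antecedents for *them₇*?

*them* is a pronoun, so Principle B applies: it must be free in its binding domain.
Binding domain of *them₇*: the embedded TP, whose subject is the jurors₅.
*the musicians₁* c-commands the pronoun but from outside its binding domain, and is not c-commanded by it → coindexation permitted.
*the students₂* c-commands the pronoun but from outside its binding domain, and is not c-commanded by it → coindexation permitted.
*the negotiators₃* c-commands the pronoun but from outside its binding domain, and is not c-commanded by it → coindexation permitted.
*the lawyers₄* c-commands the pronoun but from outside its binding domain, and is not c-commanded by it → coindexation permitted.
*the jurors₅* c-commands the pronoun within its binding domain → coindexation would violate Principle B.
*the pilots₆* c-commands the pronoun within its binding domain → coindexation would violate Principle B.

{1, 2, 3, 4}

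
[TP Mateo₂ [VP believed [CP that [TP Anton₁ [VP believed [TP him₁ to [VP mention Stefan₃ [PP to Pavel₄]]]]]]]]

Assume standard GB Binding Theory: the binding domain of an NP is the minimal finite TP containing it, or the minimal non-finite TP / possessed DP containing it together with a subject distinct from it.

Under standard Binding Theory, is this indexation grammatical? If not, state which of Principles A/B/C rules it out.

The two coindexed NPs are *Anton₁* and *him₁*.
*him₁* is a pronoun. Its binding domain is the embedded TP, whose subject is Anton₁.
*Anton₁* c-commands it within that domain and carries the same index.
The pronoun is locally bound → Principle B violation.

Principle B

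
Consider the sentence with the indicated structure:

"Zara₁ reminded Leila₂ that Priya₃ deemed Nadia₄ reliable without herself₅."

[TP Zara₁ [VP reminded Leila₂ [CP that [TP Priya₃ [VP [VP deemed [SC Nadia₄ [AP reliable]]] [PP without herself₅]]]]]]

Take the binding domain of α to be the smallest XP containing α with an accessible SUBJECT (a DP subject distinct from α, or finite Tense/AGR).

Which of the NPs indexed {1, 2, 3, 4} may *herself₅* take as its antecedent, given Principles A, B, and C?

{3}

*herself* is an anaphor, so Principle A applies: it must be bound in its binding domain.
Binding domain of *herself₅*: the embedded TP, whose subject is Priya₃.
*Zara₁* c-commands the anaphor but is outside its binding domain → cannot satisfy Principle A.
*Leila₂* c-commands the anaphor but is outside its binding domain → cannot satisfy Principle A.
*Priya₃* c-commands the anaphor within its binding domain → licit binder.
*Nadia₄* does not c-command the anaphor → cannot bind it.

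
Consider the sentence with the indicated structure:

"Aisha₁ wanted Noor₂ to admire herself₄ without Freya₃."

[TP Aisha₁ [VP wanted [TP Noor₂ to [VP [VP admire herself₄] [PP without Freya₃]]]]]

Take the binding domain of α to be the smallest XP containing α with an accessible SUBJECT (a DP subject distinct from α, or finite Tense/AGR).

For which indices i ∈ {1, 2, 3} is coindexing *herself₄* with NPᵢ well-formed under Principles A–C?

*herself* is an anaphor, so Principle A applies: it must be bound in its binding domain.
Binding domain of *herself₄*: the embedded TP, whose subject is Noor₂.
*Aisha₁* c-commands the anaphor but is outside its binding domain → cannot satisfy Principle A.
*Noor₂* c-commands the anaphor within its binding domain → licit binder.
*Freya₃* does not c-command the anaphor → cannot bind it.

{2}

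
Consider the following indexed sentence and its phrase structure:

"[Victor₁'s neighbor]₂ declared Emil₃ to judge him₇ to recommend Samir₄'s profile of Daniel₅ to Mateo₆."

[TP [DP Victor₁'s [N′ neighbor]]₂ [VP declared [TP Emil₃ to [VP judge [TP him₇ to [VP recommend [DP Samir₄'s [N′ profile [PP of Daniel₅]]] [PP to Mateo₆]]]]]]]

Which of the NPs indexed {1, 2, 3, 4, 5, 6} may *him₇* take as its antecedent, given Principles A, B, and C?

*him* is a pronoun, so Principle B applies: it must be free in its binding domain.
Binding domain of *him₇*: the embedded TP, whose subject is Emil₃.
*Victor₁* and the pronoun do not c-command one another → neither Principle B nor Principle C is at stake; coindexation permitted.
*[Victor₁'s neighbor]₂* c-commands the pronoun but from outside its binding domain, and is not c-commanded by it → coindexation permitted.
*Emil₃* c-commands the pronoun within its binding domain → coindexation would violate Principle B.
*Samir₄*: the pronoun c-commands this R-expression → coindexation would violate Principle C on *Samir₄*.
*Daniel₅*: the pronoun c-commands this R-expression → coindexation would violate Principle C on *Daniel₅*.
*Mateo₆*: the pronoun c-commands this R-expression → coindexation would violate Principle C on *Mateo₆*.

{1, 2}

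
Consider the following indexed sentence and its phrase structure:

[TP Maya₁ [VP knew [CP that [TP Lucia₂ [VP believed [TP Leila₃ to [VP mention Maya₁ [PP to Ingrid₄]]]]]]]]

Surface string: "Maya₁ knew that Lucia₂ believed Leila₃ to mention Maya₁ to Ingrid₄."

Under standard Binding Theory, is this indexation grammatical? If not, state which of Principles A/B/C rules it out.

Principle C

The two coindexed NPs are *Maya₁* (the higher occurrence) and *Maya₁* (the lower occurrence).
*Maya₁* (the lower occurrence) is an R-expression. Principle C requires it to be free everywhere.
*Maya₁* (the higher occurrence) c-commands it and carries the same index.
The R-expression is bound → Principle C violation.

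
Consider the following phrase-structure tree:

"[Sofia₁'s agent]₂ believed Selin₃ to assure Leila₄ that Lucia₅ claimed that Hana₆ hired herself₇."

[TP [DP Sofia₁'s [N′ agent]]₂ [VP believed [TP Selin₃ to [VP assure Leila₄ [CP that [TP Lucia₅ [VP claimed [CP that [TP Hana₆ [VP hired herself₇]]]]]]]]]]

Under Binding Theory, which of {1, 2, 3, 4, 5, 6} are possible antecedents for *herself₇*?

*herself* is an anaphor, so Principle A applies: it must be bound in its binding domain.
Binding domain of *herself₇*: the embedded TP, whose subject is Hana₆.
*Sofia₁* does not c-command the anaphor → cannot bind it.
*[Sofia₁'s agent]₂* c-commands the anaphor but is outside its binding domain → cannot satisfy Principle A.
*Selin₃* c-commands the anaphor but is outside its binding domain → cannot satisfy Principle A.
*Leila₄* c-commands the anaphor but is outside its binding domain → cannot satisfy Principle A.
*Lucia₅* c-commands the anaphor but is outside its binding domain → cannot satisfy Principle A.
*Hana₆* c-commands the anaphor within its binding domain → licit binder.

{6}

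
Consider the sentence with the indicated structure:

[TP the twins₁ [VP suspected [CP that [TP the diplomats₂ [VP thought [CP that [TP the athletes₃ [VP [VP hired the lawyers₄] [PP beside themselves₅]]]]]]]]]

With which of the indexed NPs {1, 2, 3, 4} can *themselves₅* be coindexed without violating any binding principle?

{3}

*themselves* is an anaphor, so Principle A applies: it must be bound in its binding domain.
Binding domain of *themselves₅*: the embedded TP, whose subject is the athletes₃.
*the twins₁* c-commands the anaphor but is outside its binding domain → cannot satisfy Principle A.
*the diplomats₂* c-commands the anaphor but is outside its binding domain → cannot satisfy Principle A.
*the athletes₃* c-commands the anaphor within its binding domain → licit binder.
*the lawyers₄* does not c-command the anaphor → cannot bind it.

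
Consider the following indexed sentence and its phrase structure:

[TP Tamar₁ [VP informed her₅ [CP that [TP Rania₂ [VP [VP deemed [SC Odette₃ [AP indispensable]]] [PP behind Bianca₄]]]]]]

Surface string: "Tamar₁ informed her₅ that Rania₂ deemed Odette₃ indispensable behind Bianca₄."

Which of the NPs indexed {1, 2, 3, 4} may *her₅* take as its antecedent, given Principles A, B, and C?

*her* is a pronoun, so Principle B applies: it must be free in its binding domain.
Binding domain of *her₅*: the matrix TP, whose subject is Tamar₁.
*Tamar₁* c-commands the pronoun within its binding domain → coindexation would violate Principle B.
*Rania₂*: the pronoun c-commands this R-expression → coindexation would violate Principle C on *Rania₂*.
*Odette₃*: the pronoun c-commands this R-expression → coindexation would violate Principle C on *Odette₃*.
*Bianca₄*: the pronoun c-commands this R-expression → coindexation would violate Principle C on *Bianca₄*.

none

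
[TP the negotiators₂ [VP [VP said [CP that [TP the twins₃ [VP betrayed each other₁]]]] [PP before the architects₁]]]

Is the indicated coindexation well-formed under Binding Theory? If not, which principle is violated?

Principle A

The two coindexed NPs are *the architects₁* and *each other₁*.
*each other₁* is an anaphor. Principle A requires it to be bound within its binding domain — the embedded TP, whose subject is the twins₃.
Within that domain it is c-commanded by *the twins₃*, which does not share its index.
*the architects₁* does not c-command the anaphor at all.
The anaphor is unbound in its domain → Principle A violation.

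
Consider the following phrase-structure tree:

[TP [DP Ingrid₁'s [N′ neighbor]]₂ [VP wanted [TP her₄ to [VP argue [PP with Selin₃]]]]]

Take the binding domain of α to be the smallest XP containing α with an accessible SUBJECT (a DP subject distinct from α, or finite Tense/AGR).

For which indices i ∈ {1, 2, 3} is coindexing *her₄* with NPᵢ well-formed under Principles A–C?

{1}

*her* is a pronoun, so Principle B applies: it must be free in its binding domain.
Binding domain of *her₄*: the matrix TP, whose subject is [Ingrid₁'s neighbor]₂.
*Ingrid₁* and the pronoun do not c-command one another → neither Principle B nor Principle C is at stake; coindexation permitted.
*[Ingrid₁'s neighbor]₂* c-commands the pronoun within its binding domain → coindexation would violate Principle B.
*Selin₃*: the pronoun c-commands this R-expression → coindexation would violate Principle C on *Selin₃*.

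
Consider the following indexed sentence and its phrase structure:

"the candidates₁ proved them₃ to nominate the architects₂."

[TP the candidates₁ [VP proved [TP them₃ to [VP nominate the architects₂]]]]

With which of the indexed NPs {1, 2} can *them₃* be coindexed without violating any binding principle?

none

*them* is a pronoun, so Principle B applies: it must be free in its binding domain.
Binding domain of *them₃*: the matrix TP, whose subject is the candidates₁.
*the candidates₁* c-commands the pronoun within its binding domain → coindexation would violate Principle B.
*the architects₂*: the pronoun c-commands this R-expression → coindexation would violate Principle C on *the architects₂*.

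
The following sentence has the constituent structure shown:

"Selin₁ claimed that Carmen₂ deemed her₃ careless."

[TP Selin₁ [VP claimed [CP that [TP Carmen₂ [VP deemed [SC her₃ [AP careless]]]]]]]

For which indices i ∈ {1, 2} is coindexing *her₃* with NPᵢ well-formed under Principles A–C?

{1}

*her* is a pronoun, so Principle B applies: it must be free in its binding domain.
Binding domain of *her₃*: the embedded TP, whose subject is Carmen₂.
*Selin₁* c-commands the pronoun but from outside its binding domain, and is not c-commanded by it → coindexation permitted.
*Carmen₂* c-commands the pronoun within its binding domain → coindexation would violate Principle B.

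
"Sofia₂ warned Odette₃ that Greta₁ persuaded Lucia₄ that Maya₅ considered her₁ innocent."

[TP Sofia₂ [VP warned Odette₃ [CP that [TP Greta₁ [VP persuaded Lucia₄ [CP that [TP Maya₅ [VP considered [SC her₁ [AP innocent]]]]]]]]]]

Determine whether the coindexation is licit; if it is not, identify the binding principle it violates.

grammatical

The two coindexed NPs are *Greta₁* and *her₁*.
*her₁* is a pronoun; its binding domain is the embedded TP, whose subject is Maya₅. Within that domain it is c-commanded only by *Maya₅*, which carries a different index — the pronoun is free locally, so Principle B holds.
*Greta₁* is an R-expression; *her₁* does not c-command it, and no other NP shares its index, so Principle C is satisfied.
All principles are respected.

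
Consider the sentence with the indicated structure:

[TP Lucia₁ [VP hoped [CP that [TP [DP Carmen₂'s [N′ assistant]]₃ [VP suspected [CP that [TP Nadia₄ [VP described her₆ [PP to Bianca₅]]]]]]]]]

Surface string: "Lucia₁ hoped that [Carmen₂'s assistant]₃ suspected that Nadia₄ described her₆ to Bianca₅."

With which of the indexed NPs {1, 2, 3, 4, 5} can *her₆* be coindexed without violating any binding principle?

*her* is a pronoun, so Principle B applies: it must be free in its binding domain.
Binding domain of *her₆*: the embedded TP, whose subject is Nadia₄.
*Lucia₁* c-commands the pronoun but from outside its binding domain, and is not c-commanded by it → coindexation permitted.
*Carmen₂* and the pronoun do not c-command one another → neither Principle B nor Principle C is at stake; coindexation permitted.
*[Carmen₂'s assistant]₃* c-commands the pronoun but from outside its binding domain, and is not c-commanded by it → coindexation permitted.
*Nadia₄* c-commands the pronoun within its binding domain → coindexation would violate Principle B.
*Bianca₅*: the pronoun c-commands this R-expression → coindexation would violate Principle C on *Bianca₅*.

{1, 2, 3}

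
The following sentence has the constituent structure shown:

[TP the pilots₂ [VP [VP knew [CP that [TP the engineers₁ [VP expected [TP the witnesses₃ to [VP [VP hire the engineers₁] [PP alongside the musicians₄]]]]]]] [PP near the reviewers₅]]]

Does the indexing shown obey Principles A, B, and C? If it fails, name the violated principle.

The two coindexed NPs are *the engineers₁* (the higher occurrence) and *the engineers₁* (the lower occurrence).
*the engineers₁* (the lower occurrence) is an R-expression. Principle C requires it to be free everywhere.
*the engineers₁* (the higher occurrence) c-commands it and carries the same index.
The R-expression is bound → Principle C violation.

Principle C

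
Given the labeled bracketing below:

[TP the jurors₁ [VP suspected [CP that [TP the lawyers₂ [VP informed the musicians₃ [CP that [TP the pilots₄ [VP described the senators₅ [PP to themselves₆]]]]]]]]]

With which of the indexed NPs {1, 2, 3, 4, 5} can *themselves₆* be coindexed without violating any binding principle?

{4, 5}

*themselves* is an anaphor, so Principle A applies: it must be bound in its binding domain.
Binding domain of *themselves₆*: the embedded TP, whose subject is the pilots₄.
*the jurors₁* c-commands the anaphor but is outside its binding domain → cannot satisfy Principle A.
*the lawyers₂* c-commands the anaphor but is outside its binding domain → cannot satisfy Principle A.
*the musicians₃* c-commands the anaphor but is outside its binding domain → cannot satisfy Principle A.
*the pilots₄* c-commands the anaphor within its binding domain → licit binder.
*the senators₅* c-commands the anaphor within its binding domain → licit binder.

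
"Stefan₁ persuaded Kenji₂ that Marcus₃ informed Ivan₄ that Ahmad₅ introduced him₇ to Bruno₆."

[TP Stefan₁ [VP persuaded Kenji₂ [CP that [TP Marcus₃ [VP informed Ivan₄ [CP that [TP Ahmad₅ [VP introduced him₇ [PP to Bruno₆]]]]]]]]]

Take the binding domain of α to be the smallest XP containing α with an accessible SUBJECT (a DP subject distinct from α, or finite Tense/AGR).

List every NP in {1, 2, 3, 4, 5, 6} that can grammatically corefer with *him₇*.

*him* is a pronoun, so Principle B applies: it must be free in its binding domain.
Binding domain of *him₇*: the embedded TP, whose subject is Ahmad₅.
*Stefan₁* c-commands the pronoun but from outside its binding domain, and is not c-commanded by it → coindexation permitted.
*Kenji₂* c-commands the pronoun but from outside its binding domain, and is not c-commanded by it → coindexation permitted.
*Marcus₃* c-commands the pronoun but from outside its binding domain, and is not c-commanded by it → coindexation permitted.
*Ivan₄* c-commands the pronoun but from outside its binding domain, and is not c-commanded by it → coindexation permitted.
*Ahmad₅* c-commands the pronoun within its binding domain → coindexation would violate Principle B.
*Bruno₆*: the pronoun c-commands this R-expression → coindexation would violate Principle C on *Bruno₆*.

{1, 2, 3, 4}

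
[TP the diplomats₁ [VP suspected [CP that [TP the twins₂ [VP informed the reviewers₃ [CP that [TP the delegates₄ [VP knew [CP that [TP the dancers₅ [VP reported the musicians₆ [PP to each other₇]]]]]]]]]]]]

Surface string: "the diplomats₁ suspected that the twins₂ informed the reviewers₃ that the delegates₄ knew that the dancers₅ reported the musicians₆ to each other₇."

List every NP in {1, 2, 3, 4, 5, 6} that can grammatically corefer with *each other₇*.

*each other* is an anaphor, so Principle A applies: it must be bound in its binding domain.
Binding domain of *each other₇*: the embedded TP, whose subject is the dancers₅.
*the diplomats₁* c-commands the anaphor but is outside its binding domain → cannot satisfy Principle A.
*the twins₂* c-commands the anaphor but is outside its binding domain → cannot satisfy Principle A.
*the reviewers₃* c-commands the anaphor but is outside its binding domain → cannot satisfy Principle A.
*the delegates₄* c-commands the anaphor but is outside its binding domain → cannot satisfy Principle A.
*the dancers₅* c-commands the anaphor within its binding domain → licit binder.
*the musicians₆* c-commands the anaphor within its binding domain → licit binder.

{5, 6}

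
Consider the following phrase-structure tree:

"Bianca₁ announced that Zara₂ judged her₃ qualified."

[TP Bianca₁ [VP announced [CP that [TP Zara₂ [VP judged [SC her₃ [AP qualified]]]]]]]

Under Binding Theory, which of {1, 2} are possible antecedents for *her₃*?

{1}

*her* is a pronoun, so Principle B applies: it must be free in its binding domain.
Binding domain of *her₃*: the embedded TP, whose subject is Zara₂.
*Bianca₁* c-commands the pronoun but from outside its binding domain, and is not c-commanded by it → coindexation permitted.
*Zara₂* c-commands the pronoun within its binding domain → coindexation would violate Principle B.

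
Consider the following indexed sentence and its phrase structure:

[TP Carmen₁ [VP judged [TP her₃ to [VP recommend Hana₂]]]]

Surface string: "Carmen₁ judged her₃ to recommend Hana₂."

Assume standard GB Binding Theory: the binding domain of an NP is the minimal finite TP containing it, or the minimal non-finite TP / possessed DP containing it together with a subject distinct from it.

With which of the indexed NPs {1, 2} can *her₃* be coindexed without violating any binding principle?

none

*her* is a pronoun, so Principle B applies: it must be free in its binding domain.
Binding domain of *her₃*: the matrix TP, whose subject is Carmen₁.
*Carmen₁* c-commands the pronoun within its binding domain → coindexation would violate Principle B.
*Hana₂*: the pronoun c-commands this R-expression → coindexation would violate Principle C on *Hana₂*.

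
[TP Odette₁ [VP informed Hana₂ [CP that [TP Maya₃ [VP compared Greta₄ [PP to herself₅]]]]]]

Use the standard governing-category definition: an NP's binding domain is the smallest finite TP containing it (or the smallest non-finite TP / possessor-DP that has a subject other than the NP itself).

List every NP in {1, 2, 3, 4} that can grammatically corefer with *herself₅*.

{3, 4}

*herself* is an anaphor, so Principle A applies: it must be bound in its binding domain.
Binding domain of *herself₅*: the embedded TP, whose subject is Maya₃.
*Odette₁* c-commands the anaphor but is outside its binding domain → cannot satisfy Principle A.
*Hana₂* c-commands the anaphor but is outside its binding domain → cannot satisfy Principle A.
*Maya₃* c-commands the anaphor within its binding domain → licit binder.
*Greta₄* c-commands the anaphor within its binding domain → licit binder.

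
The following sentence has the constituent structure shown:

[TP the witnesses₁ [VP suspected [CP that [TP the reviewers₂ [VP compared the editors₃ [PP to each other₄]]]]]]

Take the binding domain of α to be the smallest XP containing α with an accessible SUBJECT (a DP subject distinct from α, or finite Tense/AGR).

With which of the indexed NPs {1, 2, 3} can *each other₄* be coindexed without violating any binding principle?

{2, 3}

*each other* is an anaphor, so Principle A applies: it must be bound in its binding domain.
Binding domain of *each other₄*: the embedded TP, whose subject is the reviewers₂.
*the witnesses₁* c-commands the anaphor but is outside its binding domain → cannot satisfy Principle A.
*the reviewers₂* c-commands the anaphor within its binding domain → licit binder.
*the editors₃* c-commands the anaphor within its binding domain → licit binder.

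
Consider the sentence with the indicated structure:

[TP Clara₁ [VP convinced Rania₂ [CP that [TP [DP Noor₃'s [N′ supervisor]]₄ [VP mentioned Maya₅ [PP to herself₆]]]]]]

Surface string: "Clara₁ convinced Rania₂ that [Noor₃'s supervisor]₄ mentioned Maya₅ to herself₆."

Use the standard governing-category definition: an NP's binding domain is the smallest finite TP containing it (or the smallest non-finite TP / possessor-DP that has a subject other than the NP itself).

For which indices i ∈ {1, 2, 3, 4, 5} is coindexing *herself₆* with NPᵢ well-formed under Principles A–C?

{4, 5}

*herself* is an anaphor, so Principle A applies: it must be bound in its binding domain.
Binding domain of *herself₆*: the embedded TP, whose subject is [Noor₃'s supervisor]₄.
*Clara₁* c-commands the anaphor but is outside its binding domain → cannot satisfy Principle A.
*Rania₂* c-commands the anaphor but is outside its binding domain → cannot satisfy Principle A.
*Noor₃* does not c-command the anaphor → cannot bind it.
*[Noor₃'s supervisor]₄* c-commands the anaphor within its binding domain → licit binder.
*Maya₅* c-commands the anaphor within its binding domain → licit binder.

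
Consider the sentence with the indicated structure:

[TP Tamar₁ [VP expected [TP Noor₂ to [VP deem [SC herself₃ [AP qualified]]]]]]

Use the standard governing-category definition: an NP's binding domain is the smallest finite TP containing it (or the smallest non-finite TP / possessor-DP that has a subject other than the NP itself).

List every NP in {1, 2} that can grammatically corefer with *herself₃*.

{2}

*herself* is an anaphor, so Principle A applies: it must be bound in its binding domain.
Binding domain of *herself₃*: the embedded TP, whose subject is Noor₂.
*Tamar₁* c-commands the anaphor but is outside its binding domain → cannot satisfy Principle A.
*Noor₂* c-commands the anaphor within its binding domain → licit binder.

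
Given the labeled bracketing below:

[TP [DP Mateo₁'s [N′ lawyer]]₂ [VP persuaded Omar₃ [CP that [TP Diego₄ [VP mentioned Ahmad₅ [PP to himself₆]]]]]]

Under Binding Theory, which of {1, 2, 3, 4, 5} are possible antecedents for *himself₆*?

{4, 5}

*himself* is an anaphor, so Principle A applies: it must be bound in its binding domain.
Binding domain of *himself₆*: the embedded TP, whose subject is Diego₄.
*Mateo₁* does not c-command the anaphor → cannot bind it.
*[Mateo₁'s lawyer]₂* c-commands the anaphor but is outside its binding domain → cannot satisfy Principle A.
*Omar₃* c-commands the anaphor but is outside its binding domain → cannot satisfy Principle A.
*Diego₄* c-commands the anaphor within its binding domain → licit binder.
*Ahmad₅* c-commands the anaphor within its binding domain → licit binder.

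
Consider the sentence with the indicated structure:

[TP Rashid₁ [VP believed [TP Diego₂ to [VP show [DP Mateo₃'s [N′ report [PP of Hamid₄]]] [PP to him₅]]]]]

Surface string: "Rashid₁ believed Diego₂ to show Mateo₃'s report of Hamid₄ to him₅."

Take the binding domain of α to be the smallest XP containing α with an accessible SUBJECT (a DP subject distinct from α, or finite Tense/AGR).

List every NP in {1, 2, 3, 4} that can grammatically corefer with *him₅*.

{1, 3, 4}

*him* is a pronoun, so Principle B applies: it must be free in its binding domain.
Binding domain of *him₅*: the embedded TP, whose subject is Diego₂.
*Rashid₁* c-commands the pronoun but from outside its binding domain, and is not c-commanded by it → coindexation permitted.
*Diego₂* c-commands the pronoun within its binding domain → coindexation would violate Principle B.
*Mateo₃* and the pronoun do not c-command one another → neither Principle B nor Principle C is at stake; coindexation permitted.
*Hamid₄* and the pronoun do not c-command one another → neither Principle B nor Principle C is at stake; coindexation permitted.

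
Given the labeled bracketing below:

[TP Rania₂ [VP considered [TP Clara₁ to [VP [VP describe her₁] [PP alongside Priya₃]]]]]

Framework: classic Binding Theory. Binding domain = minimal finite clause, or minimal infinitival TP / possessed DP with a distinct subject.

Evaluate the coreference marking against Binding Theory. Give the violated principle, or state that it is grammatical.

Principle B

The two coindexed NPs are *Clara₁* and *her₁*.
*her₁* is a pronoun. Its binding domain is the embedded TP, whose subject is Clara₁.
*Clara₁* c-commands it within that domain and carries the same index.
The pronoun is locally bound → Principle B violation.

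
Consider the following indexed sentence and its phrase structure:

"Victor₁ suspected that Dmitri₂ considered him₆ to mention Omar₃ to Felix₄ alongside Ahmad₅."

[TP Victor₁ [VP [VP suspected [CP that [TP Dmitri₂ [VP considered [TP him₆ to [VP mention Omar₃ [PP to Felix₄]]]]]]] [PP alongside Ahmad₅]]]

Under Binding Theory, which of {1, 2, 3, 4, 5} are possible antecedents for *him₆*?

*him* is a pronoun, so Principle B applies: it must be free in its binding domain.
Binding domain of *him₆*: the embedded TP, whose subject is Dmitri₂.
*Victor₁* c-commands the pronoun but from outside its binding domain, and is not c-commanded by it → coindexation permitted.
*Dmitri₂* c-commands the pronoun within its binding domain → coindexation would violate Principle B.
*Omar₃*: the pronoun c-commands this R-expression → coindexation would violate Principle C on *Omar₃*.
*Felix₄*: the pronoun c-commands this R-expression → coindexation would violate Principle C on *Felix₄*.
*Ahmad₅* and the pronoun do not c-command one another → neither Principle B nor Principle C is at stake; coindexation permitted.

{1, 5}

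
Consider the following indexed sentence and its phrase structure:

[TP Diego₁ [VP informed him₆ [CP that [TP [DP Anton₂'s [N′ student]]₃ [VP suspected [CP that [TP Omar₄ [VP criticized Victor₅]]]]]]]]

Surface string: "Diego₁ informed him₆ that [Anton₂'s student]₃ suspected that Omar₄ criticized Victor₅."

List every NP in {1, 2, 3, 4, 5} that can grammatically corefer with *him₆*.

none

*him* is a pronoun, so Principle B applies: it must be free in its binding domain.
Binding domain of *him₆*: the matrix TP, whose subject is Diego₁.
*Diego₁* c-commands the pronoun within its binding domain → coindexation would violate Principle B.
*Anton₂*: the pronoun c-commands this R-expression → coindexation would violate Principle C on *Anton₂*.
*[Anton₂'s student]₃*: the pronoun c-commands this R-expression → coindexation would violate Principle C on *[Anton₂'s student]₃*.
*Omar₄*: the pronoun c-commands this R-expression → coindexation would violate Principle C on *Omar₄*.
*Victor₅*: the pronoun c-commands this R-expression → coindexation would violate Principle C on *Victor₅*.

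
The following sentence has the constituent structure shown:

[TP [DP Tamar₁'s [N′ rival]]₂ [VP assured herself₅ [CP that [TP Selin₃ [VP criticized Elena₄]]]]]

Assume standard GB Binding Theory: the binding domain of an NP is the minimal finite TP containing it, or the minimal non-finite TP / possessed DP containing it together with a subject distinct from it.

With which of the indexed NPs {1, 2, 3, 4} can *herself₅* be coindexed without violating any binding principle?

{2}

*herself* is an anaphor, so Principle A applies: it must be bound in its binding domain.
Binding domain of *herself₅*: the matrix TP, whose subject is [Tamar₁'s rival]₂.
*Tamar₁* does not c-command the anaphor → cannot bind it.
*[Tamar₁'s rival]₂* c-commands the anaphor within its binding domain → licit binder.
*Selin₃* does not c-command the anaphor → cannot bind it.
*Elena₄* does not c-command the anaphor → cannot bind it.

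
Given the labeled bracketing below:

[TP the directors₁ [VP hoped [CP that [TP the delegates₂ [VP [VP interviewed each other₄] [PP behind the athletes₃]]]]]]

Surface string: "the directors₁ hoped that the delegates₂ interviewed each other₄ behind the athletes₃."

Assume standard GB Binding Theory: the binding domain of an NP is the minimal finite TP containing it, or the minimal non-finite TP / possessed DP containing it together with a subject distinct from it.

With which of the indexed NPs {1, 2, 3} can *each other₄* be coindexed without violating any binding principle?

{2}

*each other* is an anaphor, so Principle A applies: it must be bound in its binding domain.
Binding domain of *each other₄*: the embedded TP, whose subject is the delegates₂.
*the directors₁* c-commands the anaphor but is outside its binding domain → cannot satisfy Principle A.
*the delegates₂* c-commands the anaphor within its binding domain → licit binder.
*the athletes₃* does not c-command the anaphor → cannot bind it.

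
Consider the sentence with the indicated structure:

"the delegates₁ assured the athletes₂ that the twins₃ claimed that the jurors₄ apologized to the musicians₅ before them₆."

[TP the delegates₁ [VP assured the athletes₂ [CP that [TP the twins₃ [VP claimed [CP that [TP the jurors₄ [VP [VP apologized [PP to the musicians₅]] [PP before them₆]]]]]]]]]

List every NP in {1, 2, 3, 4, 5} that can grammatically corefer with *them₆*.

{1, 2, 3, 5}

*them* is a pronoun, so Principle B applies: it must be free in its binding domain.
Binding domain of *them₆*: the embedded TP, whose subject is the jurors₄.
*the delegates₁* c-commands the pronoun but from outside its binding domain, and is not c-commanded by it → coindexation permitted.
*the athletes₂* c-commands the pronoun but from outside its binding domain, and is not c-commanded by it → coindexation permitted.
*the twins₃* c-commands the pronoun but from outside its binding domain, and is not c-commanded by it → coindexation permitted.
*the jurors₄* c-commands the pronoun within its binding domain → coindexation would violate Principle B.
*the musicians₅* and the pronoun do not c-command one another → neither Principle B nor Principle C is at stake; coindexation permitted.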